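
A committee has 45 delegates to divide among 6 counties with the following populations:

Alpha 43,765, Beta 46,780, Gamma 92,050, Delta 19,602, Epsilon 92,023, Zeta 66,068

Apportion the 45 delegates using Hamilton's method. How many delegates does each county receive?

Alpha 5, Beta 6, Gamma 12, Delta 2, Epsilon 12, Zeta 8

Total 360288; standard divisor 360288/45 ≈ 8006.4.
Standard quotas: Alpha 5.4663, Beta 5.8428, Gamma 11.4971, Delta 2.4483, Epsilon 11.4937, Zeta 8.2519.
Lower quotas: Alpha 5, Beta 5, Gamma 11, Delta 2, Epsilon 11, Zeta 8 (sum 42, leaving 3 seats).
Remainders in descending order: Beta 0.8428, Gamma 0.4971, Epsilon 0.4937, Alpha 0.4663, Delta 0.4483, Zeta 0.2519.
The surplus seats go to Beta, Gamma, Epsilon.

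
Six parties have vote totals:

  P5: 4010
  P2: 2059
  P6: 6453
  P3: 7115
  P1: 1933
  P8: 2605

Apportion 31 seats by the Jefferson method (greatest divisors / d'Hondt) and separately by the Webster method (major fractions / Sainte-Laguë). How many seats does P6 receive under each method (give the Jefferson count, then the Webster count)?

Jefferson: P5 5, P2 2, P6 9, P3 10, P1 2, P8 3.
Webster: P5 5, P2 3, P6 8, P3 9, P1 3, P8 3.
P6 gets 9 under Jefferson and 8 under Webster.

9 and 8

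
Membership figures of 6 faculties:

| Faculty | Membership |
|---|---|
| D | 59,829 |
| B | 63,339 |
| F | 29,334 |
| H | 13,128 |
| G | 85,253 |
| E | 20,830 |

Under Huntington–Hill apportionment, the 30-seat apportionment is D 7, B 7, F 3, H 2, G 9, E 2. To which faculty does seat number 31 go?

Priority for the next seat is population ÷ (√(s·(s+1))).
Priorities: D 7994.986, B 8464.030, F 8467.996, H 5359.484, G 8986.455, E 8503.812.
Highest priority: G.

G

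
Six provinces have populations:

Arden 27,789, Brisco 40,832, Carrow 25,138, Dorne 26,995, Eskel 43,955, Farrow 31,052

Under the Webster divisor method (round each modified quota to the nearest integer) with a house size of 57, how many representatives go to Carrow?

Standard divisor 195761/57 ≈ 3434.404; standard quotas: Arden 8.091, Brisco 11.889, Carrow 7.319, Dorne 7.860, Eskel 12.798, Farrow 9.041.
Rounding to the nearest integer gives Arden 8, Brisco 12, Carrow 7, Dorne 8, Eskel 13, Farrow 9 — total 57, matching the house size, so no adjustment is needed.
Carrow receives 7.

7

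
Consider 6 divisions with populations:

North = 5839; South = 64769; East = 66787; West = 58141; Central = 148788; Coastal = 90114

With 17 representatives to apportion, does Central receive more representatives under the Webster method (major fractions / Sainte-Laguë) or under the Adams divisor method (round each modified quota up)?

Webster

Webster: North 0, South 3, East 3, West 2, Central 6, Coastal 3.
Adams: North 1, South 3, East 3, West 2, Central 5, Coastal 3.
Central gets 6 under Webster and 5 under Adams.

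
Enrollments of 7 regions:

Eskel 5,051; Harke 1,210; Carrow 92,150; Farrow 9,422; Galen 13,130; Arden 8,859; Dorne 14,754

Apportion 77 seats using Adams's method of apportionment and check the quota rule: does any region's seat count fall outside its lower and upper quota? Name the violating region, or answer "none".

Carrow

Standard quotas: Eskel 2.690, Harke 0.644, Carrow 49.078, Farrow 5.018, Galen 6.993, Arden 4.718, Dorne 7.858.
Adams allocation: Eskel 3, Harke 1, Carrow 48, Farrow 5, Galen 7, Arden 5, Dorne 8.
Carrow has quota 49.078 (lower 49, upper 50) but receives 48 — outside the quota interval.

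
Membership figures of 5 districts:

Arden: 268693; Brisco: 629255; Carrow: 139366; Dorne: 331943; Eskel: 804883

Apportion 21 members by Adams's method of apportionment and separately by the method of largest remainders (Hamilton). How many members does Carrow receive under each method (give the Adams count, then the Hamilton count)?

Adams: Arden 3, Brisco 6, Carrow 2, Dorne 3, Eskel 7.
Hamilton: Arden 3, Brisco 6, Carrow 1, Dorne 3, Eskel 8.
Carrow gets 2 under Adams and 1 under Hamilton.

2 and 1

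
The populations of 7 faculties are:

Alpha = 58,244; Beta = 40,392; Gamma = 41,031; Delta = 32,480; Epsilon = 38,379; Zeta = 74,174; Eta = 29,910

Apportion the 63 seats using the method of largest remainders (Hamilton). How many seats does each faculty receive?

Alpha 12, Beta 8, Gamma 8, Delta 6, Epsilon 8, Zeta 15, Eta 6

The standard divisor is 314610/63 ≈ 4993.81.
Standard quotas: Alpha 11.6632, Beta 8.0884, Gamma 8.2164, Delta 6.5041, Epsilon 7.6853, Zeta 14.8532, Eta 5.9894.
Lower quotas: Alpha 11, Beta 8, Gamma 8, Delta 6, Epsilon 7, Zeta 14, Eta 5 (sum 59, leaving 4 seats).
Remainders in descending order: Eta 0.9894, Zeta 0.8532, Epsilon 0.6853, Alpha 0.6632, Delta 0.5041, Gamma 0.2164, Beta 0.0884.
Largest remainders: Eta, Zeta, Epsilon, Alpha receive the extra seats.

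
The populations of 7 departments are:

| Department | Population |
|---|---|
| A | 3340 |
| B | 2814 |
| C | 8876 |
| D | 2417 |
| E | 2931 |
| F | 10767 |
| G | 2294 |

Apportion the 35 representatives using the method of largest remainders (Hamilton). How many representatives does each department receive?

A 4, B 3, C 9, D 3, E 3, F 11, G 2

The standard divisor is 33439/35 ≈ 955.4.
Standard quotas: A 3.4959, B 2.9454, C 9.2903, D 2.5298, E 3.0678, F 11.2696, G 2.4011.
Lower quotas: A 3, B 2, C 9, D 2, E 3, F 11, G 2 (sum 32, leaving 3 seats).
Remainders in descending order: B 0.9454, D 0.5298, A 0.4959, G 0.4011, C 0.2903, F 0.2696, E 0.0678.
The surplus seats go to B, D, A.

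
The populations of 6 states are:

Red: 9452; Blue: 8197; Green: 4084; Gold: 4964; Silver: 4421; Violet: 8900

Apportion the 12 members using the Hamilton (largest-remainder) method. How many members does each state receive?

Standard divisor: 40018 ÷ 12 ≈ 3334.833.
Standard quotas: Red 2.8343, Blue 2.4580, Green 1.2246, Gold 1.4885, Silver 1.3257, Violet 2.6688.
Lower quotas: Red 2, Blue 2, Green 1, Gold 1, Silver 1, Violet 2 (sum 9, leaving 3 seats).
Remainders in descending order: Red 0.8343, Violet 0.6688, Gold 0.4885, Blue 0.4580, Silver 0.3257, Green 0.2246.
The surplus seats go to Red, Violet, Gold.

Red 3, Blue 2, Green 1, Gold 2, Silver 1, Violet 3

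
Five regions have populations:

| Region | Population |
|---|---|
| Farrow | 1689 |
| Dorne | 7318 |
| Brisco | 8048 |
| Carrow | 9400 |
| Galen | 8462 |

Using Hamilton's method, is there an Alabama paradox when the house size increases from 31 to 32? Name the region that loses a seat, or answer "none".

At 31 seats: Farrow 2, Dorne 6, Brisco 7, Carrow 8, Galen 8.
At 32 seats: Farrow 1, Dorne 7, Brisco 7, Carrow 9, Galen 8.
Farrow drops from 2 to 1.

Farrow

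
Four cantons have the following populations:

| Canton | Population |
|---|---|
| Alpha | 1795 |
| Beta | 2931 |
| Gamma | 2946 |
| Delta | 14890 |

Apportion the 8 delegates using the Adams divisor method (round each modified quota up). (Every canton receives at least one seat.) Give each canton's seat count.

Standard divisor 22562/8 ≈ 2820.25; standard quotas: Alpha 0.636, Beta 1.039, Gamma 1.045, Delta 5.280.
Rounding up gives 1, 2, 2, 6 = 11 seats, so the divisor must be adjusted.
With modified divisor 3400: modified quotas Alpha 0.528, Beta 0.862, Gamma 0.866, Delta 4.379.
Rounding up: Alpha 1, Beta 1, Gamma 1, Delta 5 (total 8).

Alpha=1, Beta=1, Gamma=1, Delta=5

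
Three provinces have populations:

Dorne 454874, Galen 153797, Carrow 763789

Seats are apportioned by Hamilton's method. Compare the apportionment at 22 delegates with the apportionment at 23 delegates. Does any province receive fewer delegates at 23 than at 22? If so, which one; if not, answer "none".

At 22 seats: Dorne 7, Galen 3, Carrow 12.
At 23 seats: Dorne 8, Galen 2, Carrow 13.
Galen drops from 3 to 2.

Galen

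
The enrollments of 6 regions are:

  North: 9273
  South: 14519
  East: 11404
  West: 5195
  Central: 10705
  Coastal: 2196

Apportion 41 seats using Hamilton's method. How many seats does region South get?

11

Total 53292; standard divisor 53292/41 ≈ 1299.805.
Standard quotas: North 7.1341, South 11.1701, East 8.7736, West 3.9968, Central 8.2359, Coastal 1.6895.
Lower quotas: North 7, South 11, East 8, West 3, Central 8, Coastal 1 (sum 38, leaving 3 seats).
Remainders in descending order: West 0.9968, East 0.7736, Coastal 0.6895, Central 0.2359, South 0.1701, North 0.1341.
Largest remainders: West, East, Coastal receive the extra seats.
South receives 11.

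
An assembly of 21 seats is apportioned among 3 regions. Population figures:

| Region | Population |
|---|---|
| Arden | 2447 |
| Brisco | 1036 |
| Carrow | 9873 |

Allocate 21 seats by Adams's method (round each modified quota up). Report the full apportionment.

Arden 4, Brisco 2, Carrow 15

Standard divisor 13356/21 ≈ 636; standard quotas: Arden 3.847, Brisco 1.629, Carrow 15.524.
Rounding up gives 4, 2, 16 = 22 seats, so the divisor must be adjusted.
With modified divisor 700: modified quotas Arden 3.496, Brisco 1.480, Carrow 14.104.
Rounding up: Arden 4, Brisco 2, Carrow 15 (total 21).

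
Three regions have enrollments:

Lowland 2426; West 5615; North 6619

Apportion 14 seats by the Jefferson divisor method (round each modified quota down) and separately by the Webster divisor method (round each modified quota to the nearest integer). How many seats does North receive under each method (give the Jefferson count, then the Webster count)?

7 and 6

Jefferson: Lowland 2, West 5, North 7.
Webster: Lowland 2, West 6, North 6.
North gets 7 under Jefferson and 6 under Webster.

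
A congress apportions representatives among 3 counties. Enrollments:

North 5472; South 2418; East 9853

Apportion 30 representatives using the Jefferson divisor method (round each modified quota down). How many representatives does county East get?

Standard divisor 17743/30 ≈ 591.433; standard quotas: North 9.252, South 4.088, East 16.660.
Rounding down gives 9, 4, 16 = 29 seats, so the divisor must be adjusted.
With modified divisor 560: modified quotas North 9.771, South 4.318, East 17.595.
Rounding down: North 9, South 4, East 17 (total 30).
East receives 17.

17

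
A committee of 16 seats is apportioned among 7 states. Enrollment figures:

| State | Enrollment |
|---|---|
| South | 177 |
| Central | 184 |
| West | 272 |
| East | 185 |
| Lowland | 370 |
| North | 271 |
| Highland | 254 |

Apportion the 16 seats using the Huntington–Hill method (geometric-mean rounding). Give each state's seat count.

With divisor 111: modified quotas South 1.595, Central 1.658, West 2.450, East 1.667, Lowland 3.333, North 2.441, Highland 2.288.
Geometric-mean thresholds: South √(1·2)=1.414, Central √(1·2)=1.414, West √(2·3)=2.449, East √(1·2)=1.414, Lowland √(3·4)=3.464, North √(2·3)=2.449, Highland √(2·3)=2.449.
Each quota rounded against its threshold gives South 2, Central 2, West 3, East 2, Lowland 3, North 2, Highland 2 (total 16).

South=2, Central=2, West=3, East=2, Lowland=3, North=2, Highland=2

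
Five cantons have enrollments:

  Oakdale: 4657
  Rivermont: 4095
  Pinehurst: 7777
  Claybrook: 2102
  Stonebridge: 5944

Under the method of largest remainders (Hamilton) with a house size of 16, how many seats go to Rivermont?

Standard divisor: 24575 ÷ 16 ≈ 1535.938.
Standard quotas: Oakdale 3.0320, Rivermont 2.6661, Pinehurst 5.0634, Claybrook 1.3685, Stonebridge 3.8699.
Lower quotas: Oakdale 3, Rivermont 2, Pinehurst 5, Claybrook 1, Stonebridge 3 (sum 14, leaving 2 seats).
Remainders in descending order: Stonebridge 0.8699, Rivermont 0.6661, Claybrook 0.3685, Pinehurst 0.0634, Oakdale 0.0320.
Largest remainders: Stonebridge, Rivermont receive the extra seats.
Rivermont receives 3.

3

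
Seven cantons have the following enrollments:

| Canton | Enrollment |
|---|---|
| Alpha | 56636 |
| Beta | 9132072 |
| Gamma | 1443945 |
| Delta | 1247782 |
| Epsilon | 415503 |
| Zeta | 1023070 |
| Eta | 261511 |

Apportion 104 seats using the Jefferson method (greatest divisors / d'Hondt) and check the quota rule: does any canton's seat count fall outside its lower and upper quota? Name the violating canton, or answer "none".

Beta

Standard quotas: Alpha 0.434, Beta 69.934, Gamma 11.058, Delta 9.556, Epsilon 3.182, Zeta 7.835, Eta 2.003.
Jefferson allocation: Alpha 0, Beta 71, Gamma 11, Delta 9, Epsilon 3, Zeta 8, Eta 2.
Beta has quota 69.934 (lower 69, upper 70) but receives 71 — outside the quota interval.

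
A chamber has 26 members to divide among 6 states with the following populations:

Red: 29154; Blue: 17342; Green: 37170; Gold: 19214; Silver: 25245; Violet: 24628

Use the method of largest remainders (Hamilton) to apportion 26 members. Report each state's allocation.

Red=5; Blue=3; Green=7; Gold=3; Silver=4; Violet=4

Total 152753; standard divisor 152753/26 ≈ 5875.115.
Standard quotas: Red 4.9623, Blue 2.9518, Green 6.3267, Gold 3.2704, Silver 4.2969, Violet 4.1919.
Lower quotas: Red 4, Blue 2, Green 6, Gold 3, Silver 4, Violet 4 (sum 23, leaving 3 seats).
Remainders in descending order: Red 0.9623, Blue 0.9518, Green 0.3267, Silver 0.2969, Gold 0.2704, Violet 0.1919.
Largest remainders: Red, Blue, Green receive the extra seats.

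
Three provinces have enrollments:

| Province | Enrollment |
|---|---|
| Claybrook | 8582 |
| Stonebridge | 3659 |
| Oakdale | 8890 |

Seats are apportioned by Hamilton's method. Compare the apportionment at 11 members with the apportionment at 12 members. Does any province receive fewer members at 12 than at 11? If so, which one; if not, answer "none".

At 11 seats: Claybrook 4, Stonebridge 2, Oakdale 5.
At 12 seats: Claybrook 5, Stonebridge 2, Oakdale 5.
No province's allocation decreased.

none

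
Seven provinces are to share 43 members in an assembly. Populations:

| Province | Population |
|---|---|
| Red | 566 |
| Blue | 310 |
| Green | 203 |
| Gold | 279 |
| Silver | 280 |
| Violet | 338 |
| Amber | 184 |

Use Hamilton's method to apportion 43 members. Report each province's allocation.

Standard divisor: 2160 ÷ 43 ≈ 50.233.
Standard quotas: Red 11.268, Blue 6.171, Green 4.041, Gold 5.554, Silver 5.574, Violet 6.729, Amber 3.663.
Lower quotas: Red 11, Blue 6, Green 4, Gold 5, Silver 5, Violet 6, Amber 3 (sum 40, leaving 3 seats).
Remainders in descending order: Violet 0.729, Amber 0.663, Silver 0.574, Gold 0.554, Red 0.268, Blue 0.171, Green 0.041.
Largest remainders: Violet, Amber, Silver receive the extra seats.

Red 11, Blue 6, Green 4, Gold 5, Silver 6, Violet 7, Amber 4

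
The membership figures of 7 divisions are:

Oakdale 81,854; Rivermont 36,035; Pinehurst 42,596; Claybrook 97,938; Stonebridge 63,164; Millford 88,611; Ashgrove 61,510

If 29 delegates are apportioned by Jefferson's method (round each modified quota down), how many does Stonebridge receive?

Standard divisor 471708/29 ≈ 16265.793; standard quotas: Oakdale 5.032, Rivermont 2.215, Pinehurst 2.619, Claybrook 6.021, Stonebridge 3.883, Millford 5.448, Ashgrove 3.782.
Rounding down gives 5, 2, 2, 6, 3, 5, 3 = 26 seats, so the divisor must be adjusted.
With modified divisor 14500: modified quotas Oakdale 5.645, Rivermont 2.485, Pinehurst 2.938, Claybrook 6.754, Stonebridge 4.356, Millford 6.111, Ashgrove 4.242.
Rounding down: Oakdale 5, Rivermont 2, Pinehurst 2, Claybrook 6, Stonebridge 4, Millford 6, Ashgrove 4 (total 29).
Stonebridge receives 4.

4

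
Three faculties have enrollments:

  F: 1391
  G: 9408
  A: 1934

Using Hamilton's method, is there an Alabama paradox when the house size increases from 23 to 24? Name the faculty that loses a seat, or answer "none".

F

At 23 seats: F 3, G 17, A 3.
At 24 seats: F 2, G 18, A 4.
F drops from 3 to 2.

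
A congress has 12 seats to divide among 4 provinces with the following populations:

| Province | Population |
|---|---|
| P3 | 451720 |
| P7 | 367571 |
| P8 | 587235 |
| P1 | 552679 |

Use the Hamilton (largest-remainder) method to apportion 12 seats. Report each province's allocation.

Total 1959205; standard divisor 1959205/12 ≈ 163267.083.
Standard quotas: P3 2.7668, P7 2.2513, P8 3.5968, P1 3.3851.
Lower quotas: P3 2, P7 2, P8 3, P1 3 (sum 10, leaving 2 seats).
Remainders in descending order: P3 0.7668, P8 0.5968, P1 0.3851, P7 0.2513.
Largest remainders: P3, P8 receive the extra seats.

P3=3, P7=2, P8=4, P1=3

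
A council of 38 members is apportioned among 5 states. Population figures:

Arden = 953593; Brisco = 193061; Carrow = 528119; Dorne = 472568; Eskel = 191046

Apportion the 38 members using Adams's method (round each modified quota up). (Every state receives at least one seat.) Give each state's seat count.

Standard divisor 2338387/38 ≈ 61536.5; standard quotas: Arden 15.496, Brisco 3.137, Carrow 8.582, Dorne 7.679, Eskel 3.105.
Rounding up gives 16, 4, 9, 8, 4 = 41 seats, so the divisor must be adjusted.
With modified divisor 65200: modified quotas Arden 14.626, Brisco 2.961, Carrow 8.100, Dorne 7.248, Eskel 2.930.
Rounding up: Arden 15, Brisco 3, Carrow 9, Dorne 8, Eskel 3 (total 38).

Arden 15; Brisco 3; Carrow 9; Dorne 8; Eskel 3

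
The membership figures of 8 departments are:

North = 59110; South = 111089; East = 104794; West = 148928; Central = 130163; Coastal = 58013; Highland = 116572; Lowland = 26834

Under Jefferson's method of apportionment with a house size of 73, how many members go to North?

6

Standard divisor 755503/73 ≈ 10349.356; standard quotas: North 5.711, South 10.734, East 10.126, West 14.390, Central 12.577, Coastal 5.605, Highland 11.264, Lowland 2.593.
Rounding down gives 5, 10, 10, 14, 12, 5, 11, 2 = 69 seats, so the divisor must be adjusted.
With modified divisor 9800: modified quotas North 6.032, South 11.336, East 10.693, West 15.197, Central 13.282, Coastal 5.920, Highland 11.895, Lowland 2.738.
Rounding down: North 6, South 11, East 10, West 15, Central 13, Coastal 5, Highland 11, Lowland 2 (total 73).
North receives 6.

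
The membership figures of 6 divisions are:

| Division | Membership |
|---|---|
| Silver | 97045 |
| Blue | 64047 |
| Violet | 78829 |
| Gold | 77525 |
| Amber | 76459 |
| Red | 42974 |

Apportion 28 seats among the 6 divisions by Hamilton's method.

Total 436879; standard divisor 436879/28 ≈ 15602.821.
Standard quotas: Silver 6.2197, Blue 4.1048, Violet 5.0522, Gold 4.9687, Amber 4.9003, Red 2.7542.
Lower quotas: Silver 6, Blue 4, Violet 5, Gold 4, Amber 4, Red 2 (sum 25, leaving 3 seats).
Remainders in descending order: Gold 0.9687, Amber 0.9003, Red 0.7542, Silver 0.2197, Blue 0.1048, Violet 0.0522.
Largest remainders: Gold, Amber, Red receive the extra seats.

Silver=6, Blue=4, Violet=5, Gold=5, Amber=5, Red=3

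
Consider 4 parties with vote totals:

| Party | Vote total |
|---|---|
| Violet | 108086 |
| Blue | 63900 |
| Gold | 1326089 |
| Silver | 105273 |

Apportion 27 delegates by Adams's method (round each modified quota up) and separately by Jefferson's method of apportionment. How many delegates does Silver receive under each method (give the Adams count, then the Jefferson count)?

2 and 1

Adams: Violet 2, Blue 2, Gold 21, Silver 2.
Jefferson: Violet 1, Blue 1, Gold 24, Silver 1.
Silver gets 2 under Adams and 1 under Jefferson.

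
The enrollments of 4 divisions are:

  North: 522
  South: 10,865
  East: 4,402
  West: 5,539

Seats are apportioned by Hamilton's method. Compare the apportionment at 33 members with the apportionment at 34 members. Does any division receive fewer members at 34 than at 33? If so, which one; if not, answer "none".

At 33 seats: North 1, South 17, East 7, West 8.
At 34 seats: North 1, South 17, East 7, West 9.
No division's allocation decreased.

none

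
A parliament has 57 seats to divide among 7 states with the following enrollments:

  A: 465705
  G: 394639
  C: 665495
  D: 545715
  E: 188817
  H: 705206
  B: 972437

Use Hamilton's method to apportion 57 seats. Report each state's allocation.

A: 7; G: 6; C: 9; D: 8; E: 3; H: 10; B: 14

Total 3938014; standard divisor 3938014/57 ≈ 69087.965.
Standard quotas: A 6.7408, G 5.7121, C 9.6326, D 7.8988, E 2.7330, H 10.2074, B 14.0753.
Lower quotas: A 6, G 5, C 9, D 7, E 2, H 10, B 14 (sum 53, leaving 4 seats).
Remainders in descending order: D 0.8988, A 0.7408, E 0.7330, G 0.7121, C 0.6326, H 0.2074, B 0.0753.
Largest remainders: D, A, E, G receive the extra seats.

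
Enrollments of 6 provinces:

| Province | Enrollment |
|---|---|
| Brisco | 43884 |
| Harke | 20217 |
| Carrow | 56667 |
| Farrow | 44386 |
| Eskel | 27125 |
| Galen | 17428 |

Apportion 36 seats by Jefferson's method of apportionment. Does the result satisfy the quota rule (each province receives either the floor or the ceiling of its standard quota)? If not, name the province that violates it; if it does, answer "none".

none

Standard quotas: Brisco 7.533, Harke 3.471, Carrow 9.728, Farrow 7.620, Eskel 4.656, Galen 2.992.
Jefferson allocation: Brisco 8, Harke 3, Carrow 10, Farrow 8, Eskel 4, Galen 3.
Every allocation lies between the lower and upper quota.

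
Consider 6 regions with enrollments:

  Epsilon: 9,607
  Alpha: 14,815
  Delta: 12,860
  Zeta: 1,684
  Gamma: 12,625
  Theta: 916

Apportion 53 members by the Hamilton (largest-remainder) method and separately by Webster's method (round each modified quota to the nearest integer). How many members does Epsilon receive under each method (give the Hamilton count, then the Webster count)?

9 and 10

Hamilton: Epsilon 9, Alpha 15, Delta 13, Zeta 2, Gamma 13, Theta 1.
Webster: Epsilon 10, Alpha 15, Delta 13, Zeta 2, Gamma 12, Theta 1.
Epsilon gets 9 under Hamilton and 10 under Webster.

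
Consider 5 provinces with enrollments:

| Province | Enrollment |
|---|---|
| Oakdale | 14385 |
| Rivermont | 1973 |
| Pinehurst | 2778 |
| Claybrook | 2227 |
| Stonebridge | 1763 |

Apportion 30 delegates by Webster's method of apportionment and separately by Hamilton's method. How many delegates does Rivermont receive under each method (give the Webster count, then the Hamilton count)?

3 and 2

Webster: Oakdale 18, Rivermont 3, Pinehurst 4, Claybrook 3, Stonebridge 2.
Hamilton: Oakdale 19, Rivermont 2, Pinehurst 4, Claybrook 3, Stonebridge 2.
Rivermont gets 3 under Webster and 2 under Hamilton.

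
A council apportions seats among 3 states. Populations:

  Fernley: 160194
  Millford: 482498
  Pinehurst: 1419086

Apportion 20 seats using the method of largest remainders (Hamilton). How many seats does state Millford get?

Total 2061778; standard divisor 2061778/20 ≈ 103088.9.
Standard quotas: Fernley 1.5539, Millford 4.6804, Pinehurst 13.7657.
Lower quotas: Fernley 1, Millford 4, Pinehurst 13 (sum 18, leaving 2 seats).
Remainders in descending order: Pinehurst 0.7657, Millford 0.6804, Fernley 0.5539.
Largest remainders: Pinehurst, Millford receive the extra seats.
Millford receives 5.

5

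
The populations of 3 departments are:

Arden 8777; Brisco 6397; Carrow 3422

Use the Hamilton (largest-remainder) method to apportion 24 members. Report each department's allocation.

Total 18596; standard divisor 18596/24 ≈ 774.833.
Standard quotas: Arden 11.3276, Brisco 8.2560, Carrow 4.4164.
Lower quotas: Arden 11, Brisco 8, Carrow 4 (sum 23, leaving 1 seat).
Remainders in descending order: Carrow 0.4164, Arden 0.3276, Brisco 0.2560.
Largest remainder: Carrow receives the extra seat.

Arden=11, Brisco=8, Carrow=5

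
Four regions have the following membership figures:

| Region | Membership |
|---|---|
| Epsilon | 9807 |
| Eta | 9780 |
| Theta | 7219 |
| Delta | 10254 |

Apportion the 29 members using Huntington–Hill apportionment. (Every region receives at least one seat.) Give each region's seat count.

With divisor 1309: modified quotas Epsilon 7.492, Eta 7.471, Theta 5.515, Delta 7.833.
Geometric-mean thresholds: Epsilon √(7·8)=7.483, Eta √(7·8)=7.483, Theta √(5·6)=5.477, Delta √(7·8)=7.483.
Each quota rounded against its threshold gives Epsilon 8, Eta 7, Theta 6, Delta 8 (total 29).

Epsilon 8; Eta 7; Theta 6; Delta 8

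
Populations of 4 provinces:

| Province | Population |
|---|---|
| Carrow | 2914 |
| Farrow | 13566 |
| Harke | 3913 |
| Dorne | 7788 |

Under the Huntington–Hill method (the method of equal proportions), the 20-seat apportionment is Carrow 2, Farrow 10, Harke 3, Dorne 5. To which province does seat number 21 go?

Dorne

Priority for the next seat is population ÷ (√(s·(s+1))).
Priorities: Carrow 1189.636, Farrow 1293.467, Harke 1129.586, Dorne 1421.888.
Highest priority: Dorne.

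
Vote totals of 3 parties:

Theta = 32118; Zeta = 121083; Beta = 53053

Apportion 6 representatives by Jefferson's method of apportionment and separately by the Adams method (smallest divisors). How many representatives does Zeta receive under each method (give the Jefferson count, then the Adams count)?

Jefferson: Theta 1, Zeta 4, Beta 1.
Adams: Theta 1, Zeta 3, Beta 2.
Zeta gets 4 under Jefferson and 3 under Adams.

4 and 3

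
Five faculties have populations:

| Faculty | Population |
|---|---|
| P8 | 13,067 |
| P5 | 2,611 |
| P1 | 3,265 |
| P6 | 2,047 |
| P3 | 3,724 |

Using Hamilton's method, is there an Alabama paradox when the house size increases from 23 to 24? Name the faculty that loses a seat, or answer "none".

At 23 seats: P8 12, P5 2, P1 3, P6 2, P3 4.
At 24 seats: P8 13, P5 2, P1 3, P6 2, P3 4.
No faculty's allocation decreased.

none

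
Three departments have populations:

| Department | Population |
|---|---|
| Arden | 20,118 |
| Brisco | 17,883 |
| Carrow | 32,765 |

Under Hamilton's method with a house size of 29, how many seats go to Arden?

8

The standard divisor is 70766/29 ≈ 2440.207.
Standard quotas: Arden 8.2444, Brisco 7.3285, Carrow 13.4271.
Lower quotas: Arden 8, Brisco 7, Carrow 13 (sum 28, leaving 1 seat).
Remainders in descending order: Carrow 0.4271, Brisco 0.3285, Arden 0.2444.
The surplus seat goes to Carrow.
Arden receives 8.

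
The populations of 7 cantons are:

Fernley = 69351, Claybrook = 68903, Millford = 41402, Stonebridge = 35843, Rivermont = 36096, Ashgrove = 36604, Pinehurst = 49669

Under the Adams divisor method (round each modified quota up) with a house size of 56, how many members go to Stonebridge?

Standard divisor 337868/56 ≈ 6033.357; standard quotas: Fernley 11.495, Claybrook 11.420, Millford 6.862, Stonebridge 5.941, Rivermont 5.983, Ashgrove 6.067, Pinehurst 8.232.
Rounding up gives 12, 12, 7, 6, 6, 7, 9 = 59 seats, so the divisor must be adjusted.
With modified divisor 6280: modified quotas Fernley 11.043, Claybrook 10.972, Millford 6.593, Stonebridge 5.707, Rivermont 5.748, Ashgrove 5.829, Pinehurst 7.909.
Rounding up: Fernley 12, Claybrook 11, Millford 7, Stonebridge 6, Rivermont 6, Ashgrove 6, Pinehurst 8 (total 56).
Stonebridge receives 6.

6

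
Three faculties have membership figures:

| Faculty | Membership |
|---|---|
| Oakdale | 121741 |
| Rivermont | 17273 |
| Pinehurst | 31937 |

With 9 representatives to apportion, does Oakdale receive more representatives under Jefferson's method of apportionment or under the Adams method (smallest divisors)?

Jefferson

Jefferson: Oakdale 7, Rivermont 1, Pinehurst 1.
Adams: Oakdale 6, Rivermont 1, Pinehurst 2.
Oakdale gets 7 under Jefferson and 6 under Adams.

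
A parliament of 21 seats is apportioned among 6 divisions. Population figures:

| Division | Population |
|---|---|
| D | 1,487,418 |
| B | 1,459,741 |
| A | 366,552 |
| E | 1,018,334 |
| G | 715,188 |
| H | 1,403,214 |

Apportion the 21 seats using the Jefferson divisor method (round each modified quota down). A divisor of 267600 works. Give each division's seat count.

D 5, B 5, A 1, E 3, G 2, H 5

With modified divisor 267600: modified quotas D 5.558, B 5.455, A 1.370, E 3.805, G 2.673, H 5.244.
Rounding down: D 5, B 5, A 1, E 3, G 2, H 5 (total 21).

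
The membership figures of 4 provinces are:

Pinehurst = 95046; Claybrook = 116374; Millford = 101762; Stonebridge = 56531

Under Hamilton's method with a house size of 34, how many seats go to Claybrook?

11

Standard divisor: 369713 ÷ 34 ≈ 10873.912.
Standard quotas: Pinehurst 8.7407, Claybrook 10.7021, Millford 9.3584, Stonebridge 5.1988.
Lower quotas: Pinehurst 8, Claybrook 10, Millford 9, Stonebridge 5 (sum 32, leaving 2 seats).
Remainders in descending order: Pinehurst 0.7407, Claybrook 0.7021, Millford 0.3584, Stonebridge 0.1988.
The surplus seats go to Pinehurst, Claybrook.
Claybrook receives 11.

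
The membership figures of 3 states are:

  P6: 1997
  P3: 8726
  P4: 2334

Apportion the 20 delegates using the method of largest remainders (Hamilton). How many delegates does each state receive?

Standard divisor: 13057 ÷ 20 ≈ 652.85.
Standard quotas: P6 3.0589, P3 13.3660, P4 3.5751.
Lower quotas: P6 3, P3 13, P4 3 (sum 19, leaving 1 seat).
Remainders in descending order: P4 0.5751, P3 0.3660, P6 0.0589.
Largest remainder: P4 receives the extra seat.

P6 3, P3 13, P4 4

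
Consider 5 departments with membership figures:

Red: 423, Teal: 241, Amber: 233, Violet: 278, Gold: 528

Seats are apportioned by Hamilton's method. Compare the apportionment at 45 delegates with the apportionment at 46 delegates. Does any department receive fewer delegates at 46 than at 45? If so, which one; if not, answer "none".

none

At 45 seats: Red 11, Teal 7, Amber 6, Violet 7, Gold 14.
At 46 seats: Red 11, Teal 7, Amber 6, Violet 8, Gold 14.
No department's allocation decreased.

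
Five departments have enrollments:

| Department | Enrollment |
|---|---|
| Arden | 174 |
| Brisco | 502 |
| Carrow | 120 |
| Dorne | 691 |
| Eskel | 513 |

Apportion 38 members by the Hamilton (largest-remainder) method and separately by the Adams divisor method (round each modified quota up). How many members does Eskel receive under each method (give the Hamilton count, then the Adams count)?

10 and 9

Hamilton: Arden 3, Brisco 10, Carrow 2, Dorne 13, Eskel 10.
Adams: Arden 4, Brisco 9, Carrow 3, Dorne 13, Eskel 9.
Eskel gets 10 under Hamilton and 9 under Adams.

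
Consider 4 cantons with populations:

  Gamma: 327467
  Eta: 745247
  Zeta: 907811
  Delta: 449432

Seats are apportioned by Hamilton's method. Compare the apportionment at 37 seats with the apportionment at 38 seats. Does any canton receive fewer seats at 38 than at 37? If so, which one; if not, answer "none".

At 37 seats: Gamma 5, Eta 11, Zeta 14, Delta 7.
At 38 seats: Gamma 5, Eta 12, Zeta 14, Delta 7.
No canton's allocation decreased.

none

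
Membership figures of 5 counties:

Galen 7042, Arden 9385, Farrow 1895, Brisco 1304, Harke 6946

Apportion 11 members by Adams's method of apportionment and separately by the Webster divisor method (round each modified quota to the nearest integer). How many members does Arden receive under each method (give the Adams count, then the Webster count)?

Adams: Galen 3, Arden 3, Farrow 1, Brisco 1, Harke 3.
Webster: Galen 3, Arden 4, Farrow 1, Brisco 0, Harke 3.
Arden gets 3 under Adams and 4 under Webster.

3 and 4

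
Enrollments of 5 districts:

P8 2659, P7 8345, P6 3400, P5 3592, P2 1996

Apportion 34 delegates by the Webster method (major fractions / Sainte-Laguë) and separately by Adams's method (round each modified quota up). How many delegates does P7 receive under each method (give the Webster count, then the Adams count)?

Webster: P8 5, P7 14, P6 6, P5 6, P2 3.
Adams: P8 5, P7 13, P6 6, P5 6, P2 4.
P7 gets 14 under Webster and 13 under Adams.

14 and 13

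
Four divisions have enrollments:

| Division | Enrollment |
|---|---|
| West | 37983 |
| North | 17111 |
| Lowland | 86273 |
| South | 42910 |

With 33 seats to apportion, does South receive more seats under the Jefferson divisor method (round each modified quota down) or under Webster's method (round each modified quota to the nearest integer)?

Jefferson: West 7, North 3, Lowland 16, South 7.
Webster: West 7, North 3, Lowland 15, South 8.
South gets 7 under Jefferson and 8 under Webster.

Webster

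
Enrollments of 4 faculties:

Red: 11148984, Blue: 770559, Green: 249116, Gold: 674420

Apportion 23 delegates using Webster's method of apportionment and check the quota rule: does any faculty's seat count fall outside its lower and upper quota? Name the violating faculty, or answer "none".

Standard quotas: Red 19.966, Blue 1.380, Green 0.446, Gold 1.208.
Webster allocation: Red 21, Blue 1, Green 0, Gold 1.
Red has quota 19.966 (lower 19, upper 20) but receives 21 — outside the quota interval.

Red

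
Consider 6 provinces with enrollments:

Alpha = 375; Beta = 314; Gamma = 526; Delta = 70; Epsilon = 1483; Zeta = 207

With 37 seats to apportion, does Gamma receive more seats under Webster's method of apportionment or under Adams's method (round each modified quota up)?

Adams

Webster: Alpha 5, Beta 4, Gamma 6, Delta 1, Epsilon 18, Zeta 3.
Adams: Alpha 5, Beta 4, Gamma 7, Delta 1, Epsilon 17, Zeta 3.
Gamma gets 6 under Webster and 7 under Adams.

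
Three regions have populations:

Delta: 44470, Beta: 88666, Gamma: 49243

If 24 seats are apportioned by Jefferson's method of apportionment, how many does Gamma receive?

Standard divisor 182379/24 ≈ 7599.125; standard quotas: Delta 5.852, Beta 11.668, Gamma 6.480.
Rounding down gives 5, 11, 6 = 22 seats, so the divisor must be adjusted.
With modified divisor 7200: modified quotas Delta 6.176, Beta 12.315, Gamma 6.839.
Rounding down: Delta 6, Beta 12, Gamma 6 (total 24).
Gamma receives 6.

6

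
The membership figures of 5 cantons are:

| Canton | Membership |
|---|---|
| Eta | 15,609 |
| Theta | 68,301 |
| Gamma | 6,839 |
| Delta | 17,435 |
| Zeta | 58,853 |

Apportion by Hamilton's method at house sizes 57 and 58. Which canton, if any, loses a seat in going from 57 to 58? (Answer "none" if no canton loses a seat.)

At 57 seats: Eta 5, Theta 23, Gamma 3, Delta 6, Zeta 20.
At 58 seats: Eta 5, Theta 24, Gamma 2, Delta 6, Zeta 21.
Gamma drops from 3 to 2.

Gamma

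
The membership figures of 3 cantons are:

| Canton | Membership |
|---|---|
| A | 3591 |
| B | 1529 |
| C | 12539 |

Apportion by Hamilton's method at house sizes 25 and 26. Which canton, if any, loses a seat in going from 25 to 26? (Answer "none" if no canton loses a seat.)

At 25 seats: A 5, B 2, C 18.
At 26 seats: A 5, B 2, C 19.
No canton's allocation decreased.

none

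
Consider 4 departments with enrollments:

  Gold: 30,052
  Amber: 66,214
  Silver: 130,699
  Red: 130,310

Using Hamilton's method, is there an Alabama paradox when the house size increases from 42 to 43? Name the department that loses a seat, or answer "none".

At 42 seats: Gold 4, Amber 8, Silver 15, Red 15.
At 43 seats: Gold 3, Amber 8, Silver 16, Red 16.
Gold drops from 4 to 3.

Gold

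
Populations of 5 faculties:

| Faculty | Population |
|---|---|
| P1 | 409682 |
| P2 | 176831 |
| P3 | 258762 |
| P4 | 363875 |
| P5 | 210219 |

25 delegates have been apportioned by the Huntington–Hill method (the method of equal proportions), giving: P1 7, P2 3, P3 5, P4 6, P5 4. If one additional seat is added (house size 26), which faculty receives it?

Priority for the next seat is population ÷ (√(s·(s+1))).
Priorities: P1 54746.060, P2 51046.713, P3 47243.261, P4 56147.131, P5 47006.397.
Highest priority: P4.

P4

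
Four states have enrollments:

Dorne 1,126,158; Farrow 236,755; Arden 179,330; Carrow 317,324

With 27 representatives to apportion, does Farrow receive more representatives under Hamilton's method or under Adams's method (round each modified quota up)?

Adams

Hamilton: Dorne 16, Farrow 3, Arden 3, Carrow 5.
Adams: Dorne 15, Farrow 4, Arden 3, Carrow 5.
Farrow gets 3 under Hamilton and 4 under Adams.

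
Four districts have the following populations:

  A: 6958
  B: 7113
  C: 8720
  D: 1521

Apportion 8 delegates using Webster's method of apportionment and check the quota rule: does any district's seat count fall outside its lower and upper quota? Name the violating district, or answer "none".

Standard quotas: A 2.290, B 2.341, C 2.869, D 0.500.
Webster allocation: A 2, B 2, C 3, D 1.
Every allocation lies between the lower and upper quota.

none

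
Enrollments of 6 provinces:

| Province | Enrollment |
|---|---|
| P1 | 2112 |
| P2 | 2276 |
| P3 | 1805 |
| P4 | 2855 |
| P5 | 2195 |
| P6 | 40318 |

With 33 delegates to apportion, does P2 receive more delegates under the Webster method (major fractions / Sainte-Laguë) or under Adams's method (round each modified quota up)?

Webster: P1 1, P2 1, P3 1, P4 2, P5 1, P6 27.
Adams: P1 2, P2 2, P3 2, P4 2, P5 2, P6 23.
P2 gets 1 under Webster and 2 under Adams.

Adams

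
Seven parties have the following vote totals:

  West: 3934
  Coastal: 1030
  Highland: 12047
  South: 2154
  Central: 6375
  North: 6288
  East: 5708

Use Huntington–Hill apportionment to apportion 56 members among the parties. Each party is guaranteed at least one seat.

West 6; Coastal 2; Highland 18; South 3; Central 9; North 9; East 9

With divisor 672: modified quotas West 5.854, Coastal 1.533, Highland 17.927, South 3.205, Central 9.487, North 9.357, East 8.494.
Geometric-mean thresholds: West √(5·6)=5.477, Coastal √(1·2)=1.414, Highland √(17·18)=17.493, South √(3·4)=3.464, Central √(9·10)=9.487, North √(9·10)=9.487, East √(8·9)=8.485.
Each quota rounded against its threshold gives West 6, Coastal 2, Highland 18, South 3, Central 9, North 9, East 9 (total 56).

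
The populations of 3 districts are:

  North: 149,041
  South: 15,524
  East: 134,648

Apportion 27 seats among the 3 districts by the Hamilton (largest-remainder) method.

North: 14, South: 1, East: 12

Standard divisor: 299213 ÷ 27 ≈ 11081.963.
Standard quotas: North 13.4490, South 1.4008, East 12.1502.
Lower quotas: North 13, South 1, East 12 (sum 26, leaving 1 seat).
Remainders in descending order: North 0.4490, South 0.4008, East 0.1502.
Largest remainder: North receives the extra seat.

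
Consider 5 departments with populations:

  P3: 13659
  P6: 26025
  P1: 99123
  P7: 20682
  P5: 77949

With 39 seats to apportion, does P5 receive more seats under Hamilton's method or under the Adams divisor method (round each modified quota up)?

Hamilton

Hamilton: P3 2, P6 4, P1 16, P7 4, P5 13.
Adams: P3 3, P6 4, P1 16, P7 4, P5 12.
P5 gets 13 under Hamilton and 12 under Adams.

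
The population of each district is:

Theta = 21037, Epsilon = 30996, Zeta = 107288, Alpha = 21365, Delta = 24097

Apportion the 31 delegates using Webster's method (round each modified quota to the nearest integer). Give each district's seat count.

Standard divisor 204783/31 ≈ 6605.903; standard quotas: Theta 3.185, Epsilon 4.692, Zeta 16.241, Alpha 3.234, Delta 3.648.
Rounding to the nearest integer gives Theta 3, Epsilon 5, Zeta 16, Alpha 3, Delta 4 — total 31, matching the house size, so no adjustment is needed.

Theta=3; Epsilon=5; Zeta=16; Alpha=3; Delta=4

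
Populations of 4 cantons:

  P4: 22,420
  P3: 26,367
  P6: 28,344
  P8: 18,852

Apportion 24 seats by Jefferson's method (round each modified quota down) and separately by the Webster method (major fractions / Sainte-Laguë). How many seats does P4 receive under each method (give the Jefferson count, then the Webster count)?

5 and 6

Jefferson: P4 5, P3 7, P6 7, P8 5.
Webster: P4 6, P3 6, P6 7, P8 5.
P4 gets 5 under Jefferson and 6 under Webster.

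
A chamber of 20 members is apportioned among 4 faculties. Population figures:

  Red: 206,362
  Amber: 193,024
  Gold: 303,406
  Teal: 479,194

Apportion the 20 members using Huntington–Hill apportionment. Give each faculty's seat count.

With divisor 58023: modified quotas Red 3.557, Amber 3.327, Gold 5.229, Teal 8.259.
Geometric-mean thresholds: Red √(3·4)=3.464, Amber √(3·4)=3.464, Gold √(5·6)=5.477, Teal √(8·9)=8.485.
Each quota rounded against its threshold gives Red 4, Amber 3, Gold 5, Teal 8 (total 20).

Red 4, Amber 3, Gold 5, Teal 8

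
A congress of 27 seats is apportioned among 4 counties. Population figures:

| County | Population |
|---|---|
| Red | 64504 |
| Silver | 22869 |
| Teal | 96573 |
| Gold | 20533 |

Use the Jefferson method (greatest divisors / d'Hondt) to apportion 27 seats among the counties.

Standard divisor 204479/27 ≈ 7573.296; standard quotas: Red 8.517, Silver 3.020, Teal 12.752, Gold 2.711.
Rounding down gives 8, 3, 12, 2 = 25 seats, so the divisor must be adjusted.
With modified divisor 7000: modified quotas Red 9.215, Silver 3.267, Teal 13.796, Gold 2.933.
Rounding down: Red 9, Silver 3, Teal 13, Gold 2 (total 27).

Red 9; Silver 3; Teal 13; Gold 2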